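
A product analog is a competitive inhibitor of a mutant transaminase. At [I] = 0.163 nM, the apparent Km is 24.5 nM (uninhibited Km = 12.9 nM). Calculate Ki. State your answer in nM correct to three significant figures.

Competitive: Km,app = α·Km with α = 1 + [I]/Ki.
α = Km,app/Km = 24.5/12.9 = 1.899.
Since α = 1 + [I]/Ki, [I]/Ki = 1.899 − 1 = 0.8992 and Ki = 0.163/0.8992 = 0.181 nM.

0.181 nM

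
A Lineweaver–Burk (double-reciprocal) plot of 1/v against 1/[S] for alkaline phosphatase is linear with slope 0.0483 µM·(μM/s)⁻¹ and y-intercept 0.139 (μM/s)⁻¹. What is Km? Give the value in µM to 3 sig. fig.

0.347 µM

y-intercept = 1/Vmax ⇒ Vmax = 7.19 μM/s; slope = Km/Vmax ⇒ Km = slope × Vmax.
Km = 0.0483 × 7.19 = 0.347 µM.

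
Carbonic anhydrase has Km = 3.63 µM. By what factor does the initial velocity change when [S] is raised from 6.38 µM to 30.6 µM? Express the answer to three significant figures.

1.40

The fractional saturations are [S]/(Km+[S]) = 6.38/10.01 = 0.6374 and 30.6/34.23 = 0.8940.
v₂/v₁ is just their ratio: 0.8940/0.6374 = 1.40.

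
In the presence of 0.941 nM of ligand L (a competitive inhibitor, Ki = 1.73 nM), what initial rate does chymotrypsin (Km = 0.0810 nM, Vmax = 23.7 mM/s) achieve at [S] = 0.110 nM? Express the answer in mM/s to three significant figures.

11.1 mM/s

With α = 1 + [I]/Ki = 1 + 0.941/1.73 = 1.544, the competitive rate law is v = Vmax[S] / (αKm + [S]).
v = 23.7×0.110 / (1.544×0.0810 + 0.110) = 2.607/0.2351 = 11.1 mM/s.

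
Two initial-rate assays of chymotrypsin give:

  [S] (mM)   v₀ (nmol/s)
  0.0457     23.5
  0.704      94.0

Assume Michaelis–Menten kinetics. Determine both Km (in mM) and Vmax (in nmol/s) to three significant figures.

In reciprocal form, 1/v = (Km/Vmax)·(1/[S]) + 1/Vmax. The two points give (1/[S], 1/v) = (21.88, 0.04255) and (1.420, 0.01064).
Slope = (0.04255 − 0.01064)/(21.88 − 1.420) = 0.001560; intercept = 0.04255 − 0.001560×21.88 = 0.008423.
Vmax = 1/intercept = 119 nmol/s; Km = slope × Vmax = 0.001560 × 119 = 0.185 mM.

Km = 0.185 mM; Vmax = 119 nmol/s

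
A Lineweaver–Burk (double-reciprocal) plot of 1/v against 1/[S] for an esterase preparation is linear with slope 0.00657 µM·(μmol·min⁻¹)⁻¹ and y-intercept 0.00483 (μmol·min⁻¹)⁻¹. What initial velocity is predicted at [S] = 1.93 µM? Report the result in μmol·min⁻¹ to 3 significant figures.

The y-intercept is 1/Vmax, so Vmax = 1/0.00483 = 207 μmol·min⁻¹.
The slope is Km/Vmax, so Km = 0.00657 × 207 = 1.36 µM.
Then v = 207 × 1.93/(1.36 + 1.93) = 121 μmol·min⁻¹.

121 μmol·min⁻¹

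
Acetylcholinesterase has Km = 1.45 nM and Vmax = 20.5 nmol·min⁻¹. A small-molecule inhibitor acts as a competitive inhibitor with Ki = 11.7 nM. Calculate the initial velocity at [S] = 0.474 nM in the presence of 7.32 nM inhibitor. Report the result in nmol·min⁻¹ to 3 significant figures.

3.43 nmol·min⁻¹

α = 1 + [I]/Ki = 1 + 7.32/11.7 = 1.626.
For a competitive inhibitor, Vmax is unchanged and the apparent Km becomes α·Km: Km,app = 2.36 nM, Vmax,app = 20.5 nmol·min⁻¹.
v = Vmax,app·[S]/(Km,app + [S]) = 20.5 × 0.474/(2.36 + 0.474) = 3.43 nmol·min⁻¹.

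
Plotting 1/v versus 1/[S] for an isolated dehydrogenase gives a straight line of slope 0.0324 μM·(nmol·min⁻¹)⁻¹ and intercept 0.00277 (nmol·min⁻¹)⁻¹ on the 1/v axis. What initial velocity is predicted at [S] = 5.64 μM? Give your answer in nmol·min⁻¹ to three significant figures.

The y-intercept is 1/Vmax, so Vmax = 1/0.00277 = 361 nmol·min⁻¹.
The slope is Km/Vmax, so Km = 0.0324 × 361 = 11.7 μM.
Then v = 361 × 5.64/(11.7 + 5.64) = 117 nmol·min⁻¹.

117 nmol·min⁻¹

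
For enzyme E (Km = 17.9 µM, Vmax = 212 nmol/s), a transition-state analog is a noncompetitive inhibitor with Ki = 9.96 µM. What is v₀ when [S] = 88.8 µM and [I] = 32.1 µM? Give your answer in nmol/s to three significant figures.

41.8 nmol/s

α = 1 + [I]/Ki = 1 + 32.1/9.96 = 4.223.
For a noncompetitive inhibitor, Vmax is reduced to Vmax/α while Km is unchanged: Km,app = 17.9 µM, Vmax,app = 50.2 nmol/s.
v = Vmax,app·[S]/(Km,app + [S]) = 50.2 × 88.8/(17.9 + 88.8) = 41.8 nmol/s.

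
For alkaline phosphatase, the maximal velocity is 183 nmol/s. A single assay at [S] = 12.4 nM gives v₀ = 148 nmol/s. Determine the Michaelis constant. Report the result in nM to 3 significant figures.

2.93 nM

v/Vmax = 148/183 = 0.8087 = [S]/(Km+[S]).
So Km + [S] = [S]/0.8087 = 15.33 nM, giving Km = 15.33 − 12.4 = 2.93 nM.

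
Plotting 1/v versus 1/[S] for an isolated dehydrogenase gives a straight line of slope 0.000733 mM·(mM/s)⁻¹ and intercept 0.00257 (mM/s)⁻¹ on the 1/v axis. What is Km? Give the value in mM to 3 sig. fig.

0.285 mM

y-intercept = 1/Vmax ⇒ Vmax = 389 mM/s; slope = Km/Vmax ⇒ Km = slope × Vmax.
Km = 0.000733 × 389 = 0.285 mM.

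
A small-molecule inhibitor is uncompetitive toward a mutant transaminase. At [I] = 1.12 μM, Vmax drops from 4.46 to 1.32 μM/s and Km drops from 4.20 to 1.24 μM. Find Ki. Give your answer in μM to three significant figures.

0.471 μM

Uncompetitive: Vmax,app = Vmax/α (and Km,app = Km/α) with α = 1 + [I]/Ki.
α = Vmax/Vmax,app = 4.46/1.32 = 3.379.
Ki = [I]/(α − 1) = 1.12/2.379 = 0.471 μM.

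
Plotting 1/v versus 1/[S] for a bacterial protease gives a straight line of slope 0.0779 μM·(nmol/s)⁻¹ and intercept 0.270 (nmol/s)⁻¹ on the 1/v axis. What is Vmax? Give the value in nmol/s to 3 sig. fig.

3.70 nmol/s

The y-intercept of a Lineweaver–Burk plot equals 1/Vmax, so Vmax = 1/0.270 = 3.70 nmol/s.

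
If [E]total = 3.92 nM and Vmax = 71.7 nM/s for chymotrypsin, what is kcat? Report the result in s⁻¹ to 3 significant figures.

kcat = Vmax/[E]total = 71.7 nM/s / 3.92 nM = 18.3 s⁻¹.

18.3 s⁻¹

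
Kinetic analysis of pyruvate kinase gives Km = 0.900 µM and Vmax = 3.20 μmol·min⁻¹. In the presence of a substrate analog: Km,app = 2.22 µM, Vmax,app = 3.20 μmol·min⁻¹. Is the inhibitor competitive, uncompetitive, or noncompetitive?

competitive

Km increases (0.900 → 2.22 µM) while Vmax is unchanged — the hallmark of competitive inhibition.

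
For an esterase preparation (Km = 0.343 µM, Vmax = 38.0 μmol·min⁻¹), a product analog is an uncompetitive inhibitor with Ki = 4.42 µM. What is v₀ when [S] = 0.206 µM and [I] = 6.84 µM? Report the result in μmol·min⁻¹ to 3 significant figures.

9.02 μmol·min⁻¹

α = 1 + [I]/Ki = 1 + 6.84/4.42 = 2.548.
For an uncompetitive inhibitor, both parameters are divided by α, giving Vmax/α and Km/α: Km,app = 0.135 µM, Vmax,app = 14.9 μmol·min⁻¹.
v = Vmax,app·[S]/(Km,app + [S]) = 14.9 × 0.206/(0.135 + 0.206) = 9.02 μmol·min⁻¹.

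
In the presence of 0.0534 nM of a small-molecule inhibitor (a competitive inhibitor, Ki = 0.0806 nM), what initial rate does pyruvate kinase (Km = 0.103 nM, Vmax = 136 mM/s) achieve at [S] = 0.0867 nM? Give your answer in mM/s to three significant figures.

With α = 1 + [I]/Ki = 1 + 0.0534/0.0806 = 1.663, the competitive rate law is v = Vmax[S] / (αKm + [S]).
v = 136×0.0867 / (1.663×0.103 + 0.0867) = 11.79/0.2579 = 45.7 mM/s.

45.7 mM/s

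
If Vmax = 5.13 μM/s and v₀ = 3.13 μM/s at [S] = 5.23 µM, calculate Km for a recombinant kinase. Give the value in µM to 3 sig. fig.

From v = Vmax[S]/(Km+[S]), Km = [S](Vmax − v)/v.
Km = 5.23 × (5.13 − 3.13) / 3.13 = 10.46/3.13 = 3.34 µM.

3.34 µM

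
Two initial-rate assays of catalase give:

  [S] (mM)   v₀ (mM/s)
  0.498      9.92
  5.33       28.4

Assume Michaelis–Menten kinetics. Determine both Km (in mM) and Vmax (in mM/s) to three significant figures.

Km = 1.27 mM; Vmax = 35.1 mM/s

In reciprocal form, 1/v = (Km/Vmax)·(1/[S]) + 1/Vmax. The two points give (1/[S], 1/v) = (2.008, 0.1008) and (0.1876, 0.03521).
Slope = (0.1008 − 0.03521)/(2.008 − 0.1876) = 0.03603; intercept = 0.1008 − 0.03603×2.008 = 0.02845.
Vmax = 1/intercept = 35.1 mM/s; Km = slope × Vmax = 0.03603 × 35.1 = 1.27 mM.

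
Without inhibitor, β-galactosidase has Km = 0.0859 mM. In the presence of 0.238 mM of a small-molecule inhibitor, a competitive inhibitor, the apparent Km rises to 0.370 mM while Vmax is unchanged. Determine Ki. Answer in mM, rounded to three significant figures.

Competitive: Km,app = α·Km with α = 1 + [I]/Ki.
α = Km,app/Km = 0.370/0.0859 = 4.307.
Since α = 1 + [I]/Ki, [I]/Ki = 4.307 − 1 = 3.307 and Ki = 0.238/3.307 = 0.0720 mM.

0.0720 mM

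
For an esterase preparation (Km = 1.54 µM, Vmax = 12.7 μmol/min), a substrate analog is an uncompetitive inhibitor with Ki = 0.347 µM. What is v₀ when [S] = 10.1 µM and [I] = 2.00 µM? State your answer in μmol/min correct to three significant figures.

1.84 μmol/min

With α = 1 + [I]/Ki = 1 + 2.00/0.347 = 6.764, the uncompetitive rate law is v = (Vmax/α)·[S] / (Km/α + [S]).
v = (12.7/6.764)×10.1 / (1.54/6.764 + 10.1) = 18.96/10.33 = 1.84 μmol/min.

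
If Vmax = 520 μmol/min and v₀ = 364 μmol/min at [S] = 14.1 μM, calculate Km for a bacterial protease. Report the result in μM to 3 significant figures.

6.04 μM

From v = Vmax[S]/(Km+[S]), Km = [S](Vmax − v)/v.
Km = 14.1 × (520 − 364) / 364 = 2200/364 = 6.04 μM.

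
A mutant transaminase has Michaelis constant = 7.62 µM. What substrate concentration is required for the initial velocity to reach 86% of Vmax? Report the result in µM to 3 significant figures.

v/Vmax = [S]/(Km+[S]) = 0.86, so [S] = Km·0.86/(1 − 0.86) = 7.62 × 6.143.
[S] = 46.8 µM.

46.8 µM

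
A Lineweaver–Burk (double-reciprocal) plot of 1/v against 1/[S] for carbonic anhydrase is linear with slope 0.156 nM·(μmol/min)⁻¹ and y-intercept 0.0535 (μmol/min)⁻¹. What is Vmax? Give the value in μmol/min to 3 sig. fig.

18.7 μmol/min

The y-intercept of a Lineweaver–Burk plot equals 1/Vmax, so Vmax = 1/0.0535 = 18.7 μmol/min.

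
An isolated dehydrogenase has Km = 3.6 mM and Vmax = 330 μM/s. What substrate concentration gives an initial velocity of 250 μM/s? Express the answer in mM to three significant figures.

11.2 mM

Rearranging v = Vmax[S]/(Km+[S]) gives [S] = Km·v/(Vmax − v).
[S] = 3.6 × 250 / (330 − 250) = 900.0/80.00 = 11.2 mM.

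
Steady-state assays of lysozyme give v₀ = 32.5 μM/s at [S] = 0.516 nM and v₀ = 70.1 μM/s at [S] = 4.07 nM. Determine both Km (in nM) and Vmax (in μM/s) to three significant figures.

Km = 0.822 nM; Vmax = 84.3 μM/s

From v = Vmax[S]/(Km+[S]), each point gives Vmax = v(Km+[S])/[S].
Equating: 32.5(Km+0.516)/0.516 = 70.1(Km+4.07)/4.07.
62.98·Km + 32.5 = 17.22·Km + 70.1, so (62.98 − 17.22)·Km = 70.1 − 32.5.
Km = 37.60/45.76 = 0.822 nM; then Vmax = 32.5(0.822+0.516)/0.516 = 84.3 μM/s.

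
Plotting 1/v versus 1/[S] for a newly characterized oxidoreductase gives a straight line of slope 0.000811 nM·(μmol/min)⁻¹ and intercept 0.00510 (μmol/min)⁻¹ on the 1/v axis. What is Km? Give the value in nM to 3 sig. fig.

0.159 nM

y-intercept = 1/Vmax ⇒ Vmax = 196 μmol/min; slope = Km/Vmax ⇒ Km = slope × Vmax.
Km = 0.000811 × 196 = 0.159 nM.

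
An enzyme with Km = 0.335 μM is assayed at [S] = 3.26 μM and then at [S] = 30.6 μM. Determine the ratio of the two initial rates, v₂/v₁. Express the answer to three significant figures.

Since Vmax cancels, v₂/v₁ = [S]₂(Km+[S]₁) / [S]₁(Km+[S]₂).
= 30.6×(0.335+3.26) / (3.26×(0.335+30.6)) = 110.0/100.8 = 1.09.

1.09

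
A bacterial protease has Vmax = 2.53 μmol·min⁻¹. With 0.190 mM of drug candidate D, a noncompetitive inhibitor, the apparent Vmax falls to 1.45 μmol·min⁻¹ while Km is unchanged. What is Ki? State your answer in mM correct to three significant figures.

0.255 mM

Noncompetitive: Vmax,app = Vmax/α with α = 1 + [I]/Ki.
α = Vmax/Vmax,app = 2.53/1.45 = 1.745.
Ki = [I]/(α − 1) = 0.190/0.7448 = 0.255 mM.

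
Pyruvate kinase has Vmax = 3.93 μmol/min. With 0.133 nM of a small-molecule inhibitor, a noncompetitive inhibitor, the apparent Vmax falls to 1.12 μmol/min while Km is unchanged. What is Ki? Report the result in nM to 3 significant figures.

0.0530 nM

Noncompetitive: Vmax,app = Vmax/α with α = 1 + [I]/Ki.
α = Vmax/Vmax,app = 3.93/1.12 = 3.509.
Ki = [I]/(α − 1) = 0.133/2.509 = 0.0530 nM.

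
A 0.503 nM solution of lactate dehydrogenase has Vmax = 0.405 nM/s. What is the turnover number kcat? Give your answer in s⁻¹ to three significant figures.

kcat = Vmax/[E]total = 0.405 nM/s / 0.503 nM = 0.805 s⁻¹.

0.805 s⁻¹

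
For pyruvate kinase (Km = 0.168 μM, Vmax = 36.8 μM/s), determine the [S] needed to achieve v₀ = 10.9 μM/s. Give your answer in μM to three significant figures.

0.0707 μM

Rearranging v = Vmax[S]/(Km+[S]) gives [S] = Km·v/(Vmax − v).
[S] = 0.168 × 10.9 / (36.8 − 10.9) = 1.831/25.90 = 0.0707 μM.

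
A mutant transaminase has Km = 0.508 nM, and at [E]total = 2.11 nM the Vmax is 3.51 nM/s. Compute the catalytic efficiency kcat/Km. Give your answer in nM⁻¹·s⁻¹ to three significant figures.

3.27 nM⁻¹·s⁻¹

kcat = Vmax/[E]total = 3.51/2.11 = 1.66 s⁻¹.
kcat/Km = 1.66/0.508 = 3.27 nM⁻¹·s⁻¹.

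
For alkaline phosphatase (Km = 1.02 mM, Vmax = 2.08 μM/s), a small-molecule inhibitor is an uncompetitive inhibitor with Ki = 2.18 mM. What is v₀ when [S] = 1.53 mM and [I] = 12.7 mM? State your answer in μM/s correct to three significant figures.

With α = 1 + [I]/Ki = 1 + 12.7/2.18 = 6.826, the uncompetitive rate law is v = (Vmax/α)·[S] / (Km/α + [S]).
v = (2.08/6.826)×1.53 / (1.02/6.826 + 1.53) = 0.4662/1.679 = 0.278 μM/s.

0.278 μM/s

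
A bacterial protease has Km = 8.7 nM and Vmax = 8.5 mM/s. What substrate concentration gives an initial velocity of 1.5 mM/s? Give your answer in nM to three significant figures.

1.86 nM

The required fractional saturation is v/Vmax = 1.5/8.5 = 0.1765.
Then [S]/(Km+[S]) = 0.1765 ⇒ [S] = 8.7 × 0.1765/(1 − 0.1765) = 1.86 nM.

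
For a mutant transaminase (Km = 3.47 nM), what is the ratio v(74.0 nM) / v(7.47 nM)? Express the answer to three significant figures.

The fractional saturations are [S]/(Km+[S]) = 7.47/10.94 = 0.6828 and 74.0/77.47 = 0.9552.
v₂/v₁ is just their ratio: 0.9552/0.6828 = 1.40.

1.40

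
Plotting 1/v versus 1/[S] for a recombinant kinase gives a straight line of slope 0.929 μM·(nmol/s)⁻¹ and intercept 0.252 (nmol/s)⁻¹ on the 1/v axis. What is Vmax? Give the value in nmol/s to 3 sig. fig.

3.97 nmol/s

The y-intercept of a Lineweaver–Burk plot equals 1/Vmax, so Vmax = 1/0.252 = 3.97 nmol/s.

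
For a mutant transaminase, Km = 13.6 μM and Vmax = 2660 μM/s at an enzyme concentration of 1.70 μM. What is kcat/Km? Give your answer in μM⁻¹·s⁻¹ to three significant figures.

kcat = Vmax/[E]total = 2660/1.70 = 1560 s⁻¹.
kcat/Km = 1560/13.6 = 115 μM⁻¹·s⁻¹.

115 μM⁻¹·s⁻¹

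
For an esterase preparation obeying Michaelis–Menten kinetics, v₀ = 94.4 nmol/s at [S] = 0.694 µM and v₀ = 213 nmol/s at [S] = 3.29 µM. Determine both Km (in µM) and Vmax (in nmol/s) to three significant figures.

Km = 1.66 µM; Vmax = 321 nmol/s

In reciprocal form, 1/v = (Km/Vmax)·(1/[S]) + 1/Vmax. The two points give (1/[S], 1/v) = (1.441, 0.01059) and (0.3040, 0.004695).
Slope = (0.01059 − 0.004695)/(1.441 − 0.3040) = 0.005188; intercept = 0.01059 − 0.005188×1.441 = 0.003118.
Vmax = 1/intercept = 321 nmol/s; Km = slope × Vmax = 0.005188 × 321 = 1.66 µM.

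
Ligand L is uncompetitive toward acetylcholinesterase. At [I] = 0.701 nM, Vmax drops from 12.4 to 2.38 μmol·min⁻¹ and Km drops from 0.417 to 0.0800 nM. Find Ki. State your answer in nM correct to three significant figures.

0.167 nM

Uncompetitive: Vmax,app = Vmax/α (and Km,app = Km/α) with α = 1 + [I]/Ki.
α = Vmax/Vmax,app = 12.4/2.38 = 5.210.
Ki = [I]/(α − 1) = 0.701/4.210 = 0.167 nM.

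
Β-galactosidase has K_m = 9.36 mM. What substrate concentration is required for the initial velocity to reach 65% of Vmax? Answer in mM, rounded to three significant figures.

v/Vmax = [S]/(Km+[S]) = 0.65, so [S] = Km·0.65/(1 − 0.65) = 9.36 × 1.857.
[S] = 17.4 mM.

17.4 mM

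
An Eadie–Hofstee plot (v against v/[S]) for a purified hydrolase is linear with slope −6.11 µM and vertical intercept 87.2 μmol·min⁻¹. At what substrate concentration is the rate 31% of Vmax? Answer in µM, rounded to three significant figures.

The Eadie–Hofstee slope gives Km = 6.11 µM (slope = −Km).
v/Vmax = [S]/(Km+[S]) = 0.31 ⇒ [S] = Km·0.31/(1−0.31) = 6.11 × 0.4493 = 2.75 µM.

2.75 µM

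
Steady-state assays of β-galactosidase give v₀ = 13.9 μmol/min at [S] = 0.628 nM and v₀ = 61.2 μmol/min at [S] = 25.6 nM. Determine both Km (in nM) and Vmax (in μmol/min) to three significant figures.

Km = 2.40 nM; Vmax = 66.9 μmol/min

From v = Vmax[S]/(Km+[S]), each point gives Vmax = v(Km+[S])/[S].
Equating: 13.9(Km+0.628)/0.628 = 61.2(Km+25.6)/25.6.
22.13·Km + 13.9 = 2.391·Km + 61.2, so (22.13 − 2.391)·Km = 61.2 − 13.9.
Km = 47.30/19.74 = 2.40 nM; then Vmax = 13.9(2.40+0.628)/0.628 = 66.9 μmol/min.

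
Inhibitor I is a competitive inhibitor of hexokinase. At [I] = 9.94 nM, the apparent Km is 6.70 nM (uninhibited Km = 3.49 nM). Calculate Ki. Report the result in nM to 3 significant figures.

Competitive: Km,app = α·Km with α = 1 + [I]/Ki.
α = Km,app/Km = 6.70/3.49 = 1.920.
Since α = 1 + [I]/Ki, [I]/Ki = 1.920 − 1 = 0.9198 and Ki = 9.94/0.9198 = 10.8 nM.

10.8 nM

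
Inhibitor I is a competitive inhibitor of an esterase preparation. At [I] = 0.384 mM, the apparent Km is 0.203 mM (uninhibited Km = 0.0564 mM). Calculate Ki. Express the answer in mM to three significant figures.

Competitive: Km,app = α·Km with α = 1 + [I]/Ki.
α = Km,app/Km = 0.203/0.0564 = 3.599.
Ki = [I]/(α − 1) = 0.384/2.599 = 0.148 mM.

0.148 mM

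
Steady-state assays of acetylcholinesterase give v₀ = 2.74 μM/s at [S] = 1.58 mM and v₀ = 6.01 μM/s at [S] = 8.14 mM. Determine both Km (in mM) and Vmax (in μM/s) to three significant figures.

Km = 3.28 mM; Vmax = 8.43 μM/s

From v = Vmax[S]/(Km+[S]), each point gives Vmax = v(Km+[S])/[S].
Equating: 2.74(Km+1.58)/1.58 = 6.01(Km+8.14)/8.14.
1.734·Km + 2.74 = 0.7383·Km + 6.01, so (1.734 − 0.7383)·Km = 6.01 − 2.74.
Km = 3.270/0.9958 = 3.28 mM; then Vmax = 2.74(3.28+1.58)/1.58 = 8.43 μM/s.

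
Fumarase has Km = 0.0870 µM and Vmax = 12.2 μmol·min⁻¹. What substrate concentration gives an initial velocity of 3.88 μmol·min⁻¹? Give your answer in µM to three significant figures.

Rearranging v = Vmax[S]/(Km+[S]) gives [S] = Km·v/(Vmax − v).
[S] = 0.0870 × 3.88 / (12.2 − 3.88) = 0.3376/8.320 = 0.0406 µM.

0.0406 µM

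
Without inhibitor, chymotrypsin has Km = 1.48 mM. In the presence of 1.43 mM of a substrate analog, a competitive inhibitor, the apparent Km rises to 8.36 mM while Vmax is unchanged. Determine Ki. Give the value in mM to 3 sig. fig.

0.308 mM

Competitive: Km,app = α·Km with α = 1 + [I]/Ki.
α = Km,app/Km = 8.36/1.48 = 5.649.
Ki = [I]/(α − 1) = 1.43/4.649 = 0.308 mM.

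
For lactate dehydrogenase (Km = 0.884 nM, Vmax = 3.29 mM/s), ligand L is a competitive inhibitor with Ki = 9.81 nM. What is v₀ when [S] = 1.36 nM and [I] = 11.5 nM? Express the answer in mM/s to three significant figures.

1.36 mM/s

With α = 1 + [I]/Ki = 1 + 11.5/9.81 = 2.172, the competitive rate law is v = Vmax[S] / (αKm + [S]).
v = 3.29×1.36 / (2.172×0.884 + 1.36) = 4.474/3.280 = 1.36 mM/s.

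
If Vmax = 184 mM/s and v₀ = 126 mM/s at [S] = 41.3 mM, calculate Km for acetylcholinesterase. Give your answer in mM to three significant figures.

19.0 mM

v/Vmax = 126/184 = 0.6848 = [S]/(Km+[S]).
So Km + [S] = [S]/0.6848 = 60.31 mM, giving Km = 60.31 − 41.3 = 19.0 mM.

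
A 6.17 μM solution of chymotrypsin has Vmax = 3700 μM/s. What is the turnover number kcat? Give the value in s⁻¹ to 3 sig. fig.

600 s⁻¹

kcat = Vmax/[E]total = 3700 μM/s / 6.17 μM = 600 s⁻¹.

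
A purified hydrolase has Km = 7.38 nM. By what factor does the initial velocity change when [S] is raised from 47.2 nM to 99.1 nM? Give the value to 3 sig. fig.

Since Vmax cancels, v₂/v₁ = [S]₂(Km+[S]₁) / [S]₁(Km+[S]₂).
= 99.1×(7.38+47.2) / (47.2×(7.38+99.1)) = 5409/5026 = 1.08.

1.08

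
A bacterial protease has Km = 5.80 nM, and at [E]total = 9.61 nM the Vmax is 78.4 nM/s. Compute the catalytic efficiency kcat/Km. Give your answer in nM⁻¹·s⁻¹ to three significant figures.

kcat = Vmax/[E]total = 78.4/9.61 = 8.16 s⁻¹.
kcat/Km = 8.16/5.80 = 1.41 nM⁻¹·s⁻¹.

1.41 nM⁻¹·s⁻¹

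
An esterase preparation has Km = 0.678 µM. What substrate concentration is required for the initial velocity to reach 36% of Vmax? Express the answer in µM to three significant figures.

v/Vmax = [S]/(Km+[S]) = 0.36, so [S] = Km·0.36/(1 − 0.36) = 0.678 × 0.5625.
[S] = 0.381 µM.

0.381 µM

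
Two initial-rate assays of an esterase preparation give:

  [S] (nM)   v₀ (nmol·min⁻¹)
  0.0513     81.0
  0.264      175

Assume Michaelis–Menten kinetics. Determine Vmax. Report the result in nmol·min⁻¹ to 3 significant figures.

In reciprocal form, 1/v = (Km/Vmax)·(1/[S]) + 1/Vmax. The two points give (1/[S], 1/v) = (19.49, 0.01235) and (3.788, 0.005714).
Slope = (0.01235 − 0.005714)/(19.49 − 3.788) = 0.0004222; intercept = 0.01235 − 0.0004222×19.49 = 0.004115.
Vmax = 1/intercept = 243 nmol·min⁻¹; Km = slope × Vmax = 0.0004222 × 243 = 0.103 nM.

243 nmol·min⁻¹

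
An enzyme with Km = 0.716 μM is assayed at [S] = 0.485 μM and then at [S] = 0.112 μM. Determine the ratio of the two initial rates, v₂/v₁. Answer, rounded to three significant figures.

The fractional saturations are [S]/(Km+[S]) = 0.485/1.201 = 0.4038 and 0.112/0.8280 = 0.1353.
v₂/v₁ is just their ratio: 0.1353/0.4038 = 0.335.

0.335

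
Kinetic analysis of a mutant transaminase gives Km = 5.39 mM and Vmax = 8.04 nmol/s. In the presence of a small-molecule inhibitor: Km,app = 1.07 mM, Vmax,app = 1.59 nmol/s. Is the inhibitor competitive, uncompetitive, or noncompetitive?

uncompetitive

Both Km and Vmax decrease by the same factor (~5.05-fold) — characteristic of uncompetitive inhibition.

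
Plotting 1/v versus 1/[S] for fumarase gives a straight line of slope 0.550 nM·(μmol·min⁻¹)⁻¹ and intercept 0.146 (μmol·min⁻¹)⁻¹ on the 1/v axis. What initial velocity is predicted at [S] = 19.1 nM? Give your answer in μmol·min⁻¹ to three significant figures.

The y-intercept is 1/Vmax, so Vmax = 1/0.146 = 6.85 μmol·min⁻¹.
The slope is Km/Vmax, so Km = 0.550 × 6.85 = 3.77 nM.
Then v = 6.85 × 19.1/(3.77 + 19.1) = 5.72 μmol·min⁻¹.

5.72 μmol·min⁻¹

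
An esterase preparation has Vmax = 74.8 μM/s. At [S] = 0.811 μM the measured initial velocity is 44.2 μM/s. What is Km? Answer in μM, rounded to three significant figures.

From v = Vmax[S]/(Km+[S]), Km = [S](Vmax − v)/v.
Km = 0.811 × (74.8 − 44.2) / 44.2 = 24.82/44.2 = 0.561 μM.

0.561 μM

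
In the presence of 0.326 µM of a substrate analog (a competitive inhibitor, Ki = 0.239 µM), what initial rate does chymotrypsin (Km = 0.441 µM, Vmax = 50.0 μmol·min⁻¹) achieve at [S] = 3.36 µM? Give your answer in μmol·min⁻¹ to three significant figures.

38.2 μmol·min⁻¹

α = 1 + [I]/Ki = 1 + 0.326/0.239 = 2.364.
For a competitive inhibitor, Vmax is unchanged and the apparent Km becomes α·Km: Km,app = 1.04 µM, Vmax,app = 50.0 μmol·min⁻¹.
v = Vmax,app·[S]/(Km,app + [S]) = 50.0 × 3.36/(1.04 + 3.36) = 38.2 μmol·min⁻¹.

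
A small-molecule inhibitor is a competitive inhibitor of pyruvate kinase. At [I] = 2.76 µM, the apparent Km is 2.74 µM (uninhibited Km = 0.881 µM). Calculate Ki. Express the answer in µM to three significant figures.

Competitive: Km,app = α·Km with α = 1 + [I]/Ki.
α = Km,app/Km = 2.74/0.881 = 3.110.
Ki = [I]/(α − 1) = 2.76/2.110 = 1.31 µM.

1.31 µM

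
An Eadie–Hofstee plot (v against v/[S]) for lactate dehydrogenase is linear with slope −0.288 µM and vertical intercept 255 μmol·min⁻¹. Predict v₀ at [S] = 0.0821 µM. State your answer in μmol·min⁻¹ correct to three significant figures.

In the Eadie–Hofstee form v = Vmax − Km·(v/[S]), the slope is −Km and the intercept is Vmax, so Km = 0.288 µM and Vmax = 255 μmol·min⁻¹.
v = 255 × 0.0821/(0.288 + 0.0821) = 56.6 μmol·min⁻¹.

56.6 μmol·min⁻¹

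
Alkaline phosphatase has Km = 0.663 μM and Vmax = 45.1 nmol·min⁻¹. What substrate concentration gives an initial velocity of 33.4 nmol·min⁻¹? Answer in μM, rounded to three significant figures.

1.89 μM

Rearranging v = Vmax[S]/(Km+[S]) gives [S] = Km·v/(Vmax − v).
[S] = 0.663 × 33.4 / (45.1 − 33.4) = 22.14/11.70 = 1.89 μM.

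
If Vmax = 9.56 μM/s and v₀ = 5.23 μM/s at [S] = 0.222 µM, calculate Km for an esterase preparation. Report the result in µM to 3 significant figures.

0.184 µM

From v = Vmax[S]/(Km+[S]), Km = [S](Vmax − v)/v.
Km = 0.222 × (9.56 − 5.23) / 5.23 = 0.9613/5.23 = 0.184 µM.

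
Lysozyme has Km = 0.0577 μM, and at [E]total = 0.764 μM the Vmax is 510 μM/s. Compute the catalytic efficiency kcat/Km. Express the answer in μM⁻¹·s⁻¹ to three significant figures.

11600 μM⁻¹·s⁻¹

kcat = Vmax/[E]total = 510/0.764 = 668 s⁻¹.
kcat/Km = 668/0.0577 = 11600 μM⁻¹·s⁻¹.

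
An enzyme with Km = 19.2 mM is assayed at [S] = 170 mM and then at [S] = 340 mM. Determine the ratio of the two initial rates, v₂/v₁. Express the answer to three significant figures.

1.05

Since Vmax cancels, v₂/v₁ = [S]₂(Km+[S]₁) / [S]₁(Km+[S]₂).
= 340×(19.2+170) / (170×(19.2+340)) = 64330/61060 = 1.05.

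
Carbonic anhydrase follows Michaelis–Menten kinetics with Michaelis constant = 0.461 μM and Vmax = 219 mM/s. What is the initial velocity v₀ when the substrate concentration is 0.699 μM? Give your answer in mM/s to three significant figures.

132 mM/s

[S]/(Km+[S]) = 0.699/1.160 = 0.6026, the fractional saturation.
v = 0.6026 × Vmax = 0.6026 × 219 = 132 mM/s.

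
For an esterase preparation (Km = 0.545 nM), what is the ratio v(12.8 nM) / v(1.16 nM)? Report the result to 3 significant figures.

Since Vmax cancels, v₂/v₁ = [S]₂(Km+[S]₁) / [S]₁(Km+[S]₂).
= 12.8×(0.545+1.16) / (1.16×(0.545+12.8)) = 21.82/15.48 = 1.41.

1.41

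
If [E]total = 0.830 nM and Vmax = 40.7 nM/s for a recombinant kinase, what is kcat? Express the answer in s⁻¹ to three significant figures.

kcat = Vmax/[E]total = 40.7 nM/s / 0.830 nM = 49.0 s⁻¹.

49.0 s⁻¹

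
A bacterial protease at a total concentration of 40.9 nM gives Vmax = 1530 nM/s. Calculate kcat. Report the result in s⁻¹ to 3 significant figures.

kcat = Vmax/[E]total = 1530 nM/s / 40.9 nM = 37.4 s⁻¹.

37.4 s⁻¹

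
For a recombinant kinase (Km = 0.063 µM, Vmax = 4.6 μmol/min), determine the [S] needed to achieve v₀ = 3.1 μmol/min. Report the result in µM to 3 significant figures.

0.130 µM

The required fractional saturation is v/Vmax = 3.1/4.6 = 0.6739.
Then [S]/(Km+[S]) = 0.6739 ⇒ [S] = 0.063 × 0.6739/(1 − 0.6739) = 0.130 µM.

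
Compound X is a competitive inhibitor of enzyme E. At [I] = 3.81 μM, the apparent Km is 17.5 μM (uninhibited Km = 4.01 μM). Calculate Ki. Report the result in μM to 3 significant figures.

1.13 μM

Competitive: Km,app = α·Km with α = 1 + [I]/Ki.
α = Km,app/Km = 17.5/4.01 = 4.364.
Since α = 1 + [I]/Ki, [I]/Ki = 4.364 − 1 = 3.364 and Ki = 3.81/3.364 = 1.13 μM.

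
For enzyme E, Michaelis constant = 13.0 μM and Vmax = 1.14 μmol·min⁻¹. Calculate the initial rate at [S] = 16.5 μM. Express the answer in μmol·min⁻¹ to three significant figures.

[S]/(Km+[S]) = 16.5/29.50 = 0.5593, the fractional saturation.
v = 0.5593 × Vmax = 0.5593 × 1.14 = 0.638 μmol·min⁻¹.

0.638 μmol·min⁻¹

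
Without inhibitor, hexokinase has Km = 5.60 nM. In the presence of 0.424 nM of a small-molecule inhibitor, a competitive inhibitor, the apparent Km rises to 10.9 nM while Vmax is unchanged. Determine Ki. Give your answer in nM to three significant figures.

Competitive: Km,app = α·Km with α = 1 + [I]/Ki.
α = Km,app/Km = 10.9/5.60 = 1.946.
Ki = [I]/(α − 1) = 0.424/0.9464 = 0.448 nM.

0.448 nM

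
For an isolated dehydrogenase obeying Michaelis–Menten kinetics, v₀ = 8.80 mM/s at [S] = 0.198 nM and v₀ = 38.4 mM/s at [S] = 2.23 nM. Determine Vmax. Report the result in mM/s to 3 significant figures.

57.1 mM/s

In reciprocal form, 1/v = (Km/Vmax)·(1/[S]) + 1/Vmax. The two points give (1/[S], 1/v) = (5.051, 0.1136) and (0.4484, 0.02604).
Slope = (0.1136 − 0.02604)/(5.051 − 0.4484) = 0.01903; intercept = 0.1136 − 0.01903×5.051 = 0.01751.
Vmax = 1/intercept = 57.1 mM/s; Km = slope × Vmax = 0.01903 × 57.1 = 1.09 nM.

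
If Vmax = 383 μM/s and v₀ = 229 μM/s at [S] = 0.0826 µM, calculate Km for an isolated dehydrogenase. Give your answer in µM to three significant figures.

0.0555 µM

v/Vmax = 229/383 = 0.5979 = [S]/(Km+[S]).
So Km + [S] = [S]/0.5979 = 0.1381 µM, giving Km = 0.1381 − 0.0826 = 0.0555 µM.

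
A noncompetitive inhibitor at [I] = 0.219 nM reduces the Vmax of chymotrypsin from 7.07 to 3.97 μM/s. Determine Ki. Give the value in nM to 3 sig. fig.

Noncompetitive: Vmax,app = Vmax/α with α = 1 + [I]/Ki.
α = Vmax/Vmax,app = 7.07/3.97 = 1.781.
Since α = 1 + [I]/Ki, [I]/Ki = 1.781 − 1 = 0.7809 and Ki = 0.219/0.7809 = 0.280 nM.

0.280 nM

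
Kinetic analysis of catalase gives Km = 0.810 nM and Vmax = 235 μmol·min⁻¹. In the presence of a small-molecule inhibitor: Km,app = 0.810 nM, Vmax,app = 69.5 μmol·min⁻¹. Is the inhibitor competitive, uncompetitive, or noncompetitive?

noncompetitive

Vmax decreases (235 → 69.5 μmol·min⁻¹) while Km is unchanged — pure noncompetitive inhibition.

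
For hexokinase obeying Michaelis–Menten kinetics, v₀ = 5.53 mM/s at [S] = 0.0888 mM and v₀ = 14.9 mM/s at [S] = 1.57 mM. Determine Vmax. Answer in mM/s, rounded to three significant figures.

16.6 mM/s

From v = Vmax[S]/(Km+[S]), each point gives Vmax = v(Km+[S])/[S].
Equating: 5.53(Km+0.0888)/0.0888 = 14.9(Km+1.57)/1.57.
62.27·Km + 5.53 = 9.490·Km + 14.9, so (62.27 − 9.490)·Km = 14.9 − 5.53.
Km = 9.370/52.78 = 0.178 mM; then Vmax = 5.53(0.178+0.0888)/0.0888 = 16.6 mM/s.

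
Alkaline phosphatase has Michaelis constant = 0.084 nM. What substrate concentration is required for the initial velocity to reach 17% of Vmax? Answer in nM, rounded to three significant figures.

v/Vmax = [S]/(Km+[S]) = 0.17, so [S] = Km·0.17/(1 − 0.17) = 0.084 × 0.2048.
[S] = 0.0172 nM.

0.0172 nM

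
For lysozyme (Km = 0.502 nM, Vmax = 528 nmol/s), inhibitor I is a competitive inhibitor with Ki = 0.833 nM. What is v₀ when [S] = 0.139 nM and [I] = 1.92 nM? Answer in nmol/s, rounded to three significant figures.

40.8 nmol/s

With α = 1 + [I]/Ki = 1 + 1.92/0.833 = 3.305, the competitive rate law is v = Vmax[S] / (αKm + [S]).
v = 528×0.139 / (3.305×0.502 + 0.139) = 73.39/1.798 = 40.8 nmol/s.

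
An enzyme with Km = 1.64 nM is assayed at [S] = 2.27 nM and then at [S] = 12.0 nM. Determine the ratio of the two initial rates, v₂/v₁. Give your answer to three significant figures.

1.52

The fractional saturations are [S]/(Km+[S]) = 2.27/3.910 = 0.5806 and 12.0/13.64 = 0.8798.
v₂/v₁ is just their ratio: 0.8798/0.5806 = 1.52.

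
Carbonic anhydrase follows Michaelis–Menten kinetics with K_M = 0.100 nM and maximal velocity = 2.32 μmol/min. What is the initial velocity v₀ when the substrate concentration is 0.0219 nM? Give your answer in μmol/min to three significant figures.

v = Vmax·[S]/(Km + [S]) = 2.32 × 0.0219 / (0.100 + 0.0219)
  = 0.05081 / 0.1219 = 0.417 μmol/min.

0.417 μmol/min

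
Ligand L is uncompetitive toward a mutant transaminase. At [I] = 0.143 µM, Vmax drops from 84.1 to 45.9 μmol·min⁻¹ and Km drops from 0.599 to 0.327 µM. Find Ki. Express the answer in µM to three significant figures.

0.172 µM

Uncompetitive: Vmax,app = Vmax/α (and Km,app = Km/α) with α = 1 + [I]/Ki.
α = Vmax/Vmax,app = 84.1/45.9 = 1.832.
Since α = 1 + [I]/Ki, [I]/Ki = 1.832 − 1 = 0.8322 and Ki = 0.143/0.8322 = 0.172 µM.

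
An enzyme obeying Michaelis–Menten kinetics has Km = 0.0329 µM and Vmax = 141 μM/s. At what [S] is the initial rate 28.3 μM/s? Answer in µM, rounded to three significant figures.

The required fractional saturation is v/Vmax = 28.3/141 = 0.2007.
Then [S]/(Km+[S]) = 0.2007 ⇒ [S] = 0.0329 × 0.2007/(1 − 0.2007) = 0.00826 µM.

0.00826 µM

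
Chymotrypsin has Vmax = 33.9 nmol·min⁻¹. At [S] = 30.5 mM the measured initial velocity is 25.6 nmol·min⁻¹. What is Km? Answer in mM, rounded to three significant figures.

From v = Vmax[S]/(Km+[S]), Km = [S](Vmax − v)/v.
Km = 30.5 × (33.9 − 25.6) / 25.6 = 253.1/25.6 = 9.89 mM.

9.89 mM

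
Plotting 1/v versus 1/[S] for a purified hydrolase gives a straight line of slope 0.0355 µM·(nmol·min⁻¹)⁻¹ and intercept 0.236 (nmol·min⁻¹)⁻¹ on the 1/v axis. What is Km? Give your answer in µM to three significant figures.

y-intercept = 1/Vmax ⇒ Vmax = 4.24 nmol·min⁻¹; slope = Km/Vmax ⇒ Km = slope × Vmax.
Km = 0.0355 × 4.24 = 0.150 µM.

0.150 µM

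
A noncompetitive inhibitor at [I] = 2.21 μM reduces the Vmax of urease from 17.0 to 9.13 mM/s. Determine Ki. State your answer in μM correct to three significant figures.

2.56 μM

Noncompetitive: Vmax,app = Vmax/α with α = 1 + [I]/Ki.
α = Vmax/Vmax,app = 17.0/9.13 = 1.862.
Ki = [I]/(α − 1) = 2.21/0.8620 = 2.56 μM.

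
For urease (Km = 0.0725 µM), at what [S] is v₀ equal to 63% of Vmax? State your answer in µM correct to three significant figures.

0.123 µM

v/Vmax = [S]/(Km+[S]) = 0.63, so [S] = Km·0.63/(1 − 0.63) = 0.0725 × 1.703.
[S] = 0.123 µM.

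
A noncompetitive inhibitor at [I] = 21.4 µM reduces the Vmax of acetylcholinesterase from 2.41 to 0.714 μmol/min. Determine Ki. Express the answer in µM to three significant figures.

Noncompetitive: Vmax,app = Vmax/α with α = 1 + [I]/Ki.
α = Vmax/Vmax,app = 2.41/0.714 = 3.375.
Since α = 1 + [I]/Ki, [I]/Ki = 3.375 − 1 = 2.375 and Ki = 21.4/2.375 = 9.01 µM.

9.01 µM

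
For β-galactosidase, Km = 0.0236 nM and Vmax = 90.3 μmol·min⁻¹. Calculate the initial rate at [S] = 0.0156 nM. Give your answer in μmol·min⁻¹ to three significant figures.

v = Vmax·[S]/(Km + [S]) = 90.3 × 0.0156 / (0.0236 + 0.0156)
  = 1.409 / 0.03920 = 35.9 μmol·min⁻¹.

35.9 μmol·min⁻¹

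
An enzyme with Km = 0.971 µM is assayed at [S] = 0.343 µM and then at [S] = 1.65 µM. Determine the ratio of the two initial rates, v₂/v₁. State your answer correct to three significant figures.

2.41

Since Vmax cancels, v₂/v₁ = [S]₂(Km+[S]₁) / [S]₁(Km+[S]₂).
= 1.65×(0.971+0.343) / (0.343×(0.971+1.65)) = 2.168/0.8990 = 2.41.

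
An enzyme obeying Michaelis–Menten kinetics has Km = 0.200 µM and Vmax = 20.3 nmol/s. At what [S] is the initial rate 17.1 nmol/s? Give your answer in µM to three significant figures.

The required fractional saturation is v/Vmax = 17.1/20.3 = 0.8424.
Then [S]/(Km+[S]) = 0.8424 ⇒ [S] = 0.200 × 0.8424/(1 − 0.8424) = 1.07 µM.

1.07 µM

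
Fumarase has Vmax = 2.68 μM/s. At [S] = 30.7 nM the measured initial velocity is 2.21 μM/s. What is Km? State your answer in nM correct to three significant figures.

From v = Vmax[S]/(Km+[S]), Km = [S](Vmax − v)/v.
Km = 30.7 × (2.68 − 2.21) / 2.21 = 14.43/2.21 = 6.53 nM.

6.53 nM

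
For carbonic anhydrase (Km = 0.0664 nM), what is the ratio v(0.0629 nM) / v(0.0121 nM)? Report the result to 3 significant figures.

The fractional saturations are [S]/(Km+[S]) = 0.0121/0.07850 = 0.1541 and 0.0629/0.1293 = 0.4865.
v₂/v₁ is just their ratio: 0.4865/0.1541 = 3.16.

3.16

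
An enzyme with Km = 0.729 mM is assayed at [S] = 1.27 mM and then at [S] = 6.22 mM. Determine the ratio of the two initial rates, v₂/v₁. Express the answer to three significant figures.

The fractional saturations are [S]/(Km+[S]) = 1.27/1.999 = 0.6353 and 6.22/6.949 = 0.8951.
v₂/v₁ is just their ratio: 0.8951/0.6353 = 1.41.

1.41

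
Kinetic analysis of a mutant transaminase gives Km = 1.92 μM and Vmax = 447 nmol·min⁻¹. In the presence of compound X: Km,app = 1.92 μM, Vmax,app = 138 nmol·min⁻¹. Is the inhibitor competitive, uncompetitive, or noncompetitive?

noncompetitive

Vmax decreases (447 → 138 nmol·min⁻¹) while Km is unchanged — pure noncompetitive inhibition.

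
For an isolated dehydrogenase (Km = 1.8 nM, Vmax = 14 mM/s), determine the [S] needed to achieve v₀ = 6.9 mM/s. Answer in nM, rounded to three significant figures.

The required fractional saturation is v/Vmax = 6.9/14 = 0.4929.
Then [S]/(Km+[S]) = 0.4929 ⇒ [S] = 1.8 × 0.4929/(1 − 0.4929) = 1.75 nM.

1.75 nM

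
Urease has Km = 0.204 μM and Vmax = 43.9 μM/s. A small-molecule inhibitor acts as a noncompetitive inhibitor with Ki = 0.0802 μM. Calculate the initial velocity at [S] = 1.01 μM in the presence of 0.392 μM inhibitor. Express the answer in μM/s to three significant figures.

α = 1 + [I]/Ki = 1 + 0.392/0.0802 = 5.888.
For a noncompetitive inhibitor, Vmax is reduced to Vmax/α while Km is unchanged: Km,app = 0.204 μM, Vmax,app = 7.46 μM/s.
v = Vmax,app·[S]/(Km,app + [S]) = 7.46 × 1.01/(0.204 + 1.01) = 6.20 μM/s.

6.20 μM/s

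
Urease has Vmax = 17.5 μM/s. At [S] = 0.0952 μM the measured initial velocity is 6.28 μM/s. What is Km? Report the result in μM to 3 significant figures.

v/Vmax = 6.28/17.5 = 0.3589 = [S]/(Km+[S]).
So Km + [S] = [S]/0.3589 = 0.2653 μM, giving Km = 0.2653 − 0.0952 = 0.170 μM.

0.170 μM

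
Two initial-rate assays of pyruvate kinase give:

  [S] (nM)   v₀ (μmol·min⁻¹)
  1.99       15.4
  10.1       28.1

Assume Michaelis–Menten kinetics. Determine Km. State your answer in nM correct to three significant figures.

2.56 nM

From v = Vmax[S]/(Km+[S]), each point gives Vmax = v(Km+[S])/[S].
Equating: 15.4(Km+1.99)/1.99 = 28.1(Km+10.1)/10.1.
7.739·Km + 15.4 = 2.782·Km + 28.1, so (7.739 − 2.782)·Km = 28.1 − 15.4.
Km = 12.70/4.957 = 2.56 nM; then Vmax = 15.4(2.56+1.99)/1.99 = 35.2 μmol·min⁻¹.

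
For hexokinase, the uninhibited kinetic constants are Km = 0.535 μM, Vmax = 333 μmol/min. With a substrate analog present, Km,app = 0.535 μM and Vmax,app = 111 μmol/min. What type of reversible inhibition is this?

noncompetitive

Vmax decreases (333 → 111 μmol/min) while Km is unchanged — pure noncompetitive inhibition.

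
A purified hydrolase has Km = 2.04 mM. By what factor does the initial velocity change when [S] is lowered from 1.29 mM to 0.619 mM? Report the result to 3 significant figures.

The fractional saturations are [S]/(Km+[S]) = 1.29/3.330 = 0.3874 and 0.619/2.659 = 0.2328.
v₂/v₁ is just their ratio: 0.2328/0.3874 = 0.601.

0.601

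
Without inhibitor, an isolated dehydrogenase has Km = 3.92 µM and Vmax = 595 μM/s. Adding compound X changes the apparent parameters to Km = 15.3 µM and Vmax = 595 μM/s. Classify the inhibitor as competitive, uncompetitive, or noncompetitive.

Km increases (3.92 → 15.3 µM) while Vmax is unchanged — the hallmark of competitive inhibition.

competitive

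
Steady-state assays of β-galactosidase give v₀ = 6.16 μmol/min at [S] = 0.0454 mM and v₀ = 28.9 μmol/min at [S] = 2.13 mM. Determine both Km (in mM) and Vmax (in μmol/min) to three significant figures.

In reciprocal form, 1/v = (Km/Vmax)·(1/[S]) + 1/Vmax. The two points give (1/[S], 1/v) = (22.03, 0.1623) and (0.4695, 0.03460).
Slope = (0.1623 − 0.03460)/(22.03 − 0.4695) = 0.005925; intercept = 0.1623 − 0.005925×22.03 = 0.03182.
Vmax = 1/intercept = 31.4 μmol/min; Km = slope × Vmax = 0.005925 × 31.4 = 0.186 mM.

Km = 0.186 mM; Vmax = 31.4 μmol/min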